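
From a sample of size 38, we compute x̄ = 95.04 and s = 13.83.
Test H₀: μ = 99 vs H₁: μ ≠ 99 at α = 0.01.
One-sample t-test:
H₀: μ = 99
H₁: μ ≠ 99
df = n - 1 = 37
t = (x̄ - μ₀) / (s/√n) = (95.04 - 99) / (13.83/√38) = -1.765
p-value = 0.0858

Since p-value > α = 0.01, we fail to reject H₀.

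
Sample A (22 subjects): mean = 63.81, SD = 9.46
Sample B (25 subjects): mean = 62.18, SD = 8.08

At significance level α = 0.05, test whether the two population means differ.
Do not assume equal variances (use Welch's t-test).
Welch's two-sample t-test:
H₀: μ₁ = μ₂
H₁: μ₁ ≠ μ₂
s₁²/n₁ = 9.46²/22 = 4.0678,  s₂²/n₂ = 8.08²/25 = 2.6115
SE = √(s₁²/n₁ + s₂²/n₂) = √(4.0678 + 2.6115) = 2.5844
df (Welch-Satterthwaite) = (s₁²/n₁ + s₂²/n₂)² / [(s₁²/n₁)²/(n₁-1) + (s₂²/n₂)²/(n₂-1)] ≈ 41.61
t = (x̄₁ - x̄₂) / SE = (63.81 - 62.18) / 2.5844 = 1.63 / 2.5844 = 0.631
p-value = 0.5317

Since p-value > α = 0.05, we fail to reject H₀.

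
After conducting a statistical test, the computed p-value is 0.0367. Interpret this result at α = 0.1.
Since p = 0.0367 < α = 0.1, reject H₀.
There is sufficient evidence to reject the null hypothesis; the result is statistically significant at the 0.1 level.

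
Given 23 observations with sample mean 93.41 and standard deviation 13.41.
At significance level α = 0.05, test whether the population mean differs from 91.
One-sample t-test:
H₀: μ = 91
H₁: μ ≠ 91
df = n - 1 = 22
t = (x̄ - μ₀) / (s/√n) = (93.41 - 91) / (13.41/√23) = 0.862
p-value = 0.3980

Since p-value > α = 0.05, we fail to reject H₀.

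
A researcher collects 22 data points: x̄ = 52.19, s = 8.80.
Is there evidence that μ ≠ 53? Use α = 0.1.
One-sample t-test:
H₀: μ = 53
H₁: μ ≠ 53
df = n - 1 = 21
t = (x̄ - μ₀) / (s/√n) = (52.19 - 53) / (8.80/√22) = -0.432
p-value = 0.6703

Since p-value > α = 0.1, we fail to reject H₀.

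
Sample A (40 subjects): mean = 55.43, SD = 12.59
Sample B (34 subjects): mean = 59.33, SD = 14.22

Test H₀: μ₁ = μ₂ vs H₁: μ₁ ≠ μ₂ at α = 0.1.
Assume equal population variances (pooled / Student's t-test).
Student's two-sample t-test (equal variances):
H₀: μ₁ = μ₂
H₁: μ₁ ≠ μ₂
df = n₁ + n₂ - 2 = 72
Pooled variance s_p² = [(n₁-1)s₁² + (n₂-1)s₂²] / (n₁ + n₂ - 2) = [(39)(12.59²) + (33)(14.22²)] / 72 = 178.5374
SE = √(s_p²(1/n₁ + 1/n₂)) = √(178.5374 × (1/40 + 1/34)) = 3.1168
t = (x̄₁ - x̄₂) / SE = (55.43 - 59.33) / 3.1168 = -3.90 / 3.1168 = -1.251
p-value = 0.2149

Since p-value > α = 0.1, we fail to reject H₀.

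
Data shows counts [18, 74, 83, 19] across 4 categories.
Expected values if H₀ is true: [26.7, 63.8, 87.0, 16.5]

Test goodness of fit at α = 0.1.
Chi-square goodness of fit test:
H₀: observed counts match expected distribution
H₁: observed counts differ from expected distribution
df = k - 1 = 3
χ² = Σ(O - E)²/E
   = (18 - 26.7)²/26.7 + (74 - 63.8)²/63.8 + (83 - 87.0)²/87.0 + (19 - 16.5)²/16.5
   = 2.835 + 1.631 + 0.184 + 0.379
   = 5.03
p-value = 0.1697

Since p-value > α = 0.1, we fail to reject H₀.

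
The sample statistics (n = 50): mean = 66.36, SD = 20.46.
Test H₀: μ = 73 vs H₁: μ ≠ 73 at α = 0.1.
One-sample t-test:
H₀: μ = 73
H₁: μ ≠ 73
df = n - 1 = 49
t = (x̄ - μ₀) / (s/√n) = (66.36 - 73) / (20.46/√50) = -2.295
p-value = 0.0261

Since p-value < α = 0.1, we reject H₀.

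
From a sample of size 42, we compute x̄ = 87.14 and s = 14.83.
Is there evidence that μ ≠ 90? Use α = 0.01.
One-sample t-test:
H₀: μ = 90
H₁: μ ≠ 90
df = n - 1 = 41
t = (x̄ - μ₀) / (s/√n) = (87.14 - 90) / (14.83/√42) = -1.250
p-value = 0.2185

Since p-value > α = 0.01, we fail to reject H₀.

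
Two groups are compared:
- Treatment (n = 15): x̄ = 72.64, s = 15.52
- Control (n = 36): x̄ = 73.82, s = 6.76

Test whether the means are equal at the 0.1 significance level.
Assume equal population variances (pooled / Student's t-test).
Student's two-sample t-test (equal variances):
H₀: μ₁ = μ₂
H₁: μ₁ ≠ μ₂
df = n₁ + n₂ - 2 = 49
Pooled variance s_p² = [(n₁-1)s₁² + (n₂-1)s₂²] / (n₁ + n₂ - 2) = [(14)(15.52²) + (35)(6.76²)] / 49 = 101.4613
SE = √(s_p²(1/n₁ + 1/n₂)) = √(101.4613 × (1/15 + 1/36)) = 3.0956
t = (x̄₁ - x̄₂) / SE = (72.64 - 73.82) / 3.0956 = -1.18 / 3.0956 = -0.381
p-value = 0.7047

Since p-value > α = 0.1, we fail to reject H₀.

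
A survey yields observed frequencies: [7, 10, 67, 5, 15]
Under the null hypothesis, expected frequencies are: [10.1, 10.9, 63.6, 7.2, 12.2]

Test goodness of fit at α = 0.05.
Chi-square goodness of fit test:
H₀: observed counts match expected distribution
H₁: observed counts differ from expected distribution
df = k - 1 = 4
χ² = Σ(O - E)²/E
   = (7 - 10.1)²/10.1 + (10 - 10.9)²/10.9 + (67 - 63.6)²/63.6 + (5 - 7.2)²/7.2 + (15 - 12.2)²/12.2
   = 0.951 + 0.074 + 0.182 + 0.672 + 0.643
   = 2.52
p-value = 0.6406

Since p-value > α = 0.05, we fail to reject H₀.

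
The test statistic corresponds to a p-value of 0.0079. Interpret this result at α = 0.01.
Since p = 0.0079 < α = 0.01, reject H₀.
There is sufficient evidence to reject the null hypothesis; the result is statistically significant at the 0.01 level.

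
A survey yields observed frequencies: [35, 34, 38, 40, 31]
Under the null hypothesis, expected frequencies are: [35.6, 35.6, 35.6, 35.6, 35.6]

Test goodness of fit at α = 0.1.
Chi-square goodness of fit test:
H₀: observed counts match expected distribution
H₁: observed counts differ from expected distribution
df = k - 1 = 4
χ² = Σ(O - E)²/E
   = (35 - 35.6)²/35.6 + (34 - 35.6)²/35.6 + (38 - 35.6)²/35.6 + (40 - 35.6)²/35.6 + (31 - 35.6)²/35.6
   = 0.010 + 0.072 + 0.162 + 0.544 + 0.594
   = 1.38
p-value = 0.8473

Since p-value > α = 0.1, we fail to reject H₀.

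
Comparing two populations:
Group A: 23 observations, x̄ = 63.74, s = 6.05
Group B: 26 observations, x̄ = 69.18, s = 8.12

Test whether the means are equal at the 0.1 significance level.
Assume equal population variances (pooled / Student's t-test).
Student's two-sample t-test (equal variances):
H₀: μ₁ = μ₂
H₁: μ₁ ≠ μ₂
df = n₁ + n₂ - 2 = 47
Pooled variance s_p² = [(n₁-1)s₁² + (n₂-1)s₂²] / (n₁ + n₂ - 2) = [(22)(6.05²) + (25)(8.12²)] / 47 = 52.2046
SE = √(s_p²(1/n₁ + 1/n₂)) = √(52.2046 × (1/23 + 1/26)) = 2.0682
t = (x̄₁ - x̄₂) / SE = (63.74 - 69.18) / 2.0682 = -5.44 / 2.0682 = -2.630
p-value = 0.0115

Since p-value < α = 0.1, we reject H₀.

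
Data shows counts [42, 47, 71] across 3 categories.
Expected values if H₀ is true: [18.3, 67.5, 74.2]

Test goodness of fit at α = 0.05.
Chi-square goodness of fit test:
H₀: observed counts match expected distribution
H₁: observed counts differ from expected distribution
df = k - 1 = 2
χ² = Σ(O - E)²/E
   = (42 - 18.3)²/18.3 + (47 - 67.5)²/67.5 + (71 - 74.2)²/74.2
   = 30.693 + 6.226 + 0.138
   = 37.06
p-value < 0.0001

Since p-value < α = 0.05, we reject H₀.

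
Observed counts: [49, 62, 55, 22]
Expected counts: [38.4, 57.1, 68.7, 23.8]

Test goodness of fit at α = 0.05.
Chi-square goodness of fit test:
H₀: observed counts match expected distribution
H₁: observed counts differ from expected distribution
df = k - 1 = 3
χ² = Σ(O - E)²/E
   = (49 - 38.4)²/38.4 + (62 - 57.1)²/57.1 + (55 - 68.7)²/68.7 + (22 - 23.8)²/23.8
   = 2.926 + 0.420 + 2.732 + 0.136
   = 6.21
p-value = 0.1016

Since p-value > α = 0.05, we fail to reject H₀.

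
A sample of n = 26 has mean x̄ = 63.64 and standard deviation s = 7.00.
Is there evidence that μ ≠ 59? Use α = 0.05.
One-sample t-test:
H₀: μ = 59
H₁: μ ≠ 59
df = n - 1 = 25
t = (x̄ - μ₀) / (s/√n) = (63.64 - 59) / (7.00/√26) = 3.380
p-value = 0.0024

Since p-value < α = 0.05, we reject H₀.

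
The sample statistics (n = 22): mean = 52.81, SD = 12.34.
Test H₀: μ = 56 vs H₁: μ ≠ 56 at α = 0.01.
One-sample t-test:
H₀: μ = 56
H₁: μ ≠ 56
df = n - 1 = 21
t = (x̄ - μ₀) / (s/√n) = (52.81 - 56) / (12.34/√22) = -1.213
p-value = 0.2388

Since p-value > α = 0.01, we fail to reject H₀.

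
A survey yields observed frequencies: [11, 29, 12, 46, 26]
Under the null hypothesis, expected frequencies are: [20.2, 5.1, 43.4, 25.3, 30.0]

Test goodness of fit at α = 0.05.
Chi-square goodness of fit test:
H₀: observed counts match expected distribution
H₁: observed counts differ from expected distribution
df = k - 1 = 4
χ² = Σ(O - E)²/E
   = (11 - 20.2)²/20.2 + (29 - 5.1)²/5.1 + (12 - 43.4)²/43.4 + (46 - 25.3)²/25.3 + (26 - 30.0)²/30.0
   = 4.190 + 112.002 + 22.718 + 16.936 + 0.533
   = 156.38
p-value < 0.0001

Since p-value < α = 0.05, we reject H₀.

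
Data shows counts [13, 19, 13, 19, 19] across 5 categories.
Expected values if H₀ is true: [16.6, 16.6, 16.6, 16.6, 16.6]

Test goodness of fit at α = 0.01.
Chi-square goodness of fit test:
H₀: observed counts match expected distribution
H₁: observed counts differ from expected distribution
df = k - 1 = 4
χ² = Σ(O - E)²/E
   = (13 - 16.6)²/16.6 + (19 - 16.6)²/16.6 + (13 - 16.6)²/16.6 + (19 - 16.6)²/16.6 + (19 - 16.6)²/16.6
   = 0.781 + 0.347 + 0.781 + 0.347 + 0.347
   = 2.60
p-value = 0.6264

Since p-value > α = 0.01, we fail to reject H₀.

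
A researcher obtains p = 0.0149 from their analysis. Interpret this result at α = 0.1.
Since p = 0.0149 < α = 0.1, reject H₀.
There is sufficient evidence to reject the null hypothesis; the result is statistically significant at the 0.1 level.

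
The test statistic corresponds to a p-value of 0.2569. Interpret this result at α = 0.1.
Since p = 0.2569 > α = 0.1, fail to reject H₀.
There is insufficient evidence to reject the null hypothesis; the result is not statistically significant at the 0.1 level.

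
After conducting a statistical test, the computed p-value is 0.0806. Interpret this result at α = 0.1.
Since p = 0.0806 < α = 0.1, reject H₀.
There is sufficient evidence to reject the null hypothesis; the result is statistically significant at the 0.1 level.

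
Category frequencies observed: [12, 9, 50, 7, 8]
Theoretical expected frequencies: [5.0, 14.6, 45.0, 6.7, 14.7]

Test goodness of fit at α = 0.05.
Chi-square goodness of fit test:
H₀: observed counts match expected distribution
H₁: observed counts differ from expected distribution
df = k - 1 = 4
χ² = Σ(O - E)²/E
   = (12 - 5.0)²/5.0 + (9 - 14.6)²/14.6 + (50 - 45.0)²/45.0 + (7 - 6.7)²/6.7 + (8 - 14.7)²/14.7
   = 9.800 + 2.148 + 0.556 + 0.013 + 3.054
   = 15.57
p-value = 0.0037

Since p-value < α = 0.05, we reject H₀.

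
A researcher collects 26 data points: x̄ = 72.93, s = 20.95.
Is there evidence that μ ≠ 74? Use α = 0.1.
One-sample t-test:
H₀: μ = 74
H₁: μ ≠ 74
df = n - 1 = 25
t = (x̄ - μ₀) / (s/√n) = (72.93 - 74) / (20.95/√26) = -0.260
p-value = 0.7967

Since p-value > α = 0.1, we fail to reject H₀.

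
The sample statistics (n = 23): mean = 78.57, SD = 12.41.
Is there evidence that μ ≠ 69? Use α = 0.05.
One-sample t-test:
H₀: μ = 69
H₁: μ ≠ 69
df = n - 1 = 22
t = (x̄ - μ₀) / (s/√n) = (78.57 - 69) / (12.41/√23) = 3.698
p-value = 0.0013

Since p-value < α = 0.05, we reject H₀.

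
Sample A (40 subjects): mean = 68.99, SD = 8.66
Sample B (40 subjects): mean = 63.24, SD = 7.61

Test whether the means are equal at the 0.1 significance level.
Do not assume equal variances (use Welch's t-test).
Welch's two-sample t-test:
H₀: μ₁ = μ₂
H₁: μ₁ ≠ μ₂
s₁²/n₁ = 8.66²/40 = 1.8749,  s₂²/n₂ = 7.61²/40 = 1.4478
SE = √(s₁²/n₁ + s₂²/n₂) = √(1.8749 + 1.4478) = 1.8228
df (Welch-Satterthwaite) = (s₁²/n₁ + s₂²/n₂)² / [(s₁²/n₁)²/(n₁-1) + (s₂²/n₂)²/(n₂-1)] ≈ 76.73
t = (x̄₁ - x̄₂) / SE = (68.99 - 63.24) / 1.8228 = 5.75 / 1.8228 = 3.154
p-value = 0.0023

Since p-value < α = 0.1, we reject H₀.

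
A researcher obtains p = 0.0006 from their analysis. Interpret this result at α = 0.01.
Since p = 0.0006 < α = 0.01, reject H₀.
There is sufficient evidence to reject the null hypothesis; the result is statistically significant at the 0.01 level.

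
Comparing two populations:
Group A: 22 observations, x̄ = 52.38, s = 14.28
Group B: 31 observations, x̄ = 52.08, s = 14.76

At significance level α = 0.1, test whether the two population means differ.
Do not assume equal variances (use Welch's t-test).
Welch's two-sample t-test:
H₀: μ₁ = μ₂
H₁: μ₁ ≠ μ₂
s₁²/n₁ = 14.28²/22 = 9.2690,  s₂²/n₂ = 14.76²/31 = 7.0277
SE = √(s₁²/n₁ + s₂²/n₂) = √(9.2690 + 7.0277) = 4.0369
df (Welch-Satterthwaite) = (s₁²/n₁ + s₂²/n₂)² / [(s₁²/n₁)²/(n₁-1) + (s₂²/n₂)²/(n₂-1)] ≈ 46.29
t = (x̄₁ - x̄₂) / SE = (52.38 - 52.08) / 4.0369 = 0.30 / 4.0369 = 0.074
p-value = 0.9411

Since p-value > α = 0.1, we fail to reject H₀.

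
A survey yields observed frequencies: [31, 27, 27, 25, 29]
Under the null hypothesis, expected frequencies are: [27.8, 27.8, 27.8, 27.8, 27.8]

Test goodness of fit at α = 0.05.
Chi-square goodness of fit test:
H₀: observed counts match expected distribution
H₁: observed counts differ from expected distribution
df = k - 1 = 4
χ² = Σ(O - E)²/E
   = (31 - 27.8)²/27.8 + (27 - 27.8)²/27.8 + (27 - 27.8)²/27.8 + (25 - 27.8)²/27.8 + (29 - 27.8)²/27.8
   = 0.368 + 0.023 + 0.023 + 0.282 + 0.052
   = 0.75
p-value = 0.9453

Since p-value > α = 0.05, we fail to reject H₀.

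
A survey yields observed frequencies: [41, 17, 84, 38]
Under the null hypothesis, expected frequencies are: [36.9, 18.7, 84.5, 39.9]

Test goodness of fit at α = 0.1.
Chi-square goodness of fit test:
H₀: observed counts match expected distribution
H₁: observed counts differ from expected distribution
df = k - 1 = 3
χ² = Σ(O - E)²/E
   = (41 - 36.9)²/36.9 + (17 - 18.7)²/18.7 + (84 - 84.5)²/84.5 + (38 - 39.9)²/39.9
   = 0.456 + 0.155 + 0.003 + 0.090
   = 0.70
p-value = 0.8724

Since p-value > α = 0.1, we fail to reject H₀.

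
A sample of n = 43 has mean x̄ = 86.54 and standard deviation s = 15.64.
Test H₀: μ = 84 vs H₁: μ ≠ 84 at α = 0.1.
One-sample t-test:
H₀: μ = 84
H₁: μ ≠ 84
df = n - 1 = 42
t = (x̄ - μ₀) / (s/√n) = (86.54 - 84) / (15.64/√43) = 1.065
p-value = 0.2930

Since p-value > α = 0.1, we fail to reject H₀.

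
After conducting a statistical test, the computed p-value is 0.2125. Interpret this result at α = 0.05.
Since p = 0.2125 > α = 0.05, fail to reject H₀.
There is insufficient evidence to reject the null hypothesis; the result is not statistically significant at the 0.05 level.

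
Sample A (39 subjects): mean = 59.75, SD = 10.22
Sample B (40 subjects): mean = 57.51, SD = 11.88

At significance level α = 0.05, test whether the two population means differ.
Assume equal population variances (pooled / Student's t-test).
Student's two-sample t-test (equal variances):
H₀: μ₁ = μ₂
H₁: μ₁ ≠ μ₂
df = n₁ + n₂ - 2 = 77
Pooled variance s_p² = [(n₁-1)s₁² + (n₂-1)s₂²] / (n₁ + n₂ - 2) = [(38)(10.22²) + (39)(11.88²)] / 77 = 123.0296
SE = √(s_p²(1/n₁ + 1/n₂)) = √(123.0296 × (1/39 + 1/40)) = 2.4961
t = (x̄₁ - x̄₂) / SE = (59.75 - 57.51) / 2.4961 = 2.24 / 2.4961 = 0.897
p-value = 0.3723

Since p-value > α = 0.05, we fail to reject H₀.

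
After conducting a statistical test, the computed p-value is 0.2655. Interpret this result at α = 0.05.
Since p = 0.2655 > α = 0.05, fail to reject H₀.
There is insufficient evidence to reject the null hypothesis; the result is not statistically significant at the 0.05 level.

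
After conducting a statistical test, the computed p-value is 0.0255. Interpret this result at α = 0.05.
Since p = 0.0255 < α = 0.05, reject H₀.
There is sufficient evidence to reject the null hypothesis; the result is statistically significant at the 0.05 level.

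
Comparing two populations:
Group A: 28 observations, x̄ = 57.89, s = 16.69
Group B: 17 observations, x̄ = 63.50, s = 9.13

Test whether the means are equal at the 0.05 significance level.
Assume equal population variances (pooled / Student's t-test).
Student's two-sample t-test (equal variances):
H₀: μ₁ = μ₂
H₁: μ₁ ≠ μ₂
df = n₁ + n₂ - 2 = 43
Pooled variance s_p² = [(n₁-1)s₁² + (n₂-1)s₂²] / (n₁ + n₂ - 2) = [(27)(16.69²) + (16)(9.13²)] / 43 = 205.9238
SE = √(s_p²(1/n₁ + 1/n₂)) = √(205.9238 × (1/28 + 1/17)) = 4.4122
t = (x̄₁ - x̄₂) / SE = (57.89 - 63.50) / 4.4122 = -5.61 / 4.4122 = -1.271
p-value = 0.2104

Since p-value > α = 0.05, we fail to reject H₀.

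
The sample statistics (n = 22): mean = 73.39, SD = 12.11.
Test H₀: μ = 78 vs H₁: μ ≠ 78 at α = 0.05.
One-sample t-test:
H₀: μ = 78
H₁: μ ≠ 78
df = n - 1 = 21
t = (x̄ - μ₀) / (s/√n) = (73.39 - 78) / (12.11/√22) = -1.786
p-value = 0.0886

Since p-value > α = 0.05, we fail to reject H₀.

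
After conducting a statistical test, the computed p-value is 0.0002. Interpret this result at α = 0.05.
Since p = 0.0002 < α = 0.05, reject H₀.
There is sufficient evidence to reject the null hypothesis; the result is statistically significant at the 0.05 level.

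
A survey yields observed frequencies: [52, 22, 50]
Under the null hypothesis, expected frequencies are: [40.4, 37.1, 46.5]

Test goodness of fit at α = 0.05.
Chi-square goodness of fit test:
H₀: observed counts match expected distribution
H₁: observed counts differ from expected distribution
df = k - 1 = 2
χ² = Σ(O - E)²/E
   = (52 - 40.4)²/40.4 + (22 - 37.1)²/37.1 + (50 - 46.5)²/46.5
   = 3.331 + 6.146 + 0.263
   = 9.74
p-value = 0.0077

Since p-value < α = 0.05, we reject H₀.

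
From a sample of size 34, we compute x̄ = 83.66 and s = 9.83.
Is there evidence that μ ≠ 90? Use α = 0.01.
One-sample t-test:
H₀: μ = 90
H₁: μ ≠ 90
df = n - 1 = 33
t = (x̄ - μ₀) / (s/√n) = (83.66 - 90) / (9.83/√34) = -3.761
p-value = 0.0007

Since p-value < α = 0.01, we reject H₀.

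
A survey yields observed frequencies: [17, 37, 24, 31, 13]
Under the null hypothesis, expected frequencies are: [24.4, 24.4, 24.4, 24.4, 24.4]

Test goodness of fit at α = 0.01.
Chi-square goodness of fit test:
H₀: observed counts match expected distribution
H₁: observed counts differ from expected distribution
df = k - 1 = 4
χ² = Σ(O - E)²/E
   = (17 - 24.4)²/24.4 + (37 - 24.4)²/24.4 + (24 - 24.4)²/24.4 + (31 - 24.4)²/24.4 + (13 - 24.4)²/24.4
   = 2.244 + 6.507 + 0.007 + 1.785 + 5.326
   = 15.87
p-value = 0.0032

Since p-value < α = 0.01, we reject H₀.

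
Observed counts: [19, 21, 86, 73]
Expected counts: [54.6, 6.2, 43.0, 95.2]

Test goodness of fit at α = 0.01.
Chi-square goodness of fit test:
H₀: observed counts match expected distribution
H₁: observed counts differ from expected distribution
df = k - 1 = 3
χ² = Σ(O - E)²/E
   = (19 - 54.6)²/54.6 + (21 - 6.2)²/6.2 + (86 - 43.0)²/43.0 + (73 - 95.2)²/95.2
   = 23.212 + 35.329 + 43.000 + 5.177
   = 106.72
p-value < 0.0001

Since p-value < α = 0.01, we reject H₀.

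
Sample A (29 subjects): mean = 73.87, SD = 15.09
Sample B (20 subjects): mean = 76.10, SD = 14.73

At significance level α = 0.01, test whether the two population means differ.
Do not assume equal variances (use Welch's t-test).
Welch's two-sample t-test:
H₀: μ₁ = μ₂
H₁: μ₁ ≠ μ₂
s₁²/n₁ = 15.09²/29 = 7.8520,  s₂²/n₂ = 14.73²/20 = 10.8486
SE = √(s₁²/n₁ + s₂²/n₂) = √(7.8520 + 10.8486) = 4.3244
df (Welch-Satterthwaite) = (s₁²/n₁ + s₂²/n₂)² / [(s₁²/n₁)²/(n₁-1) + (s₂²/n₂)²/(n₂-1)] ≈ 41.65
t = (x̄₁ - x̄₂) / SE = (73.87 - 76.10) / 4.3244 = -2.23 / 4.3244 = -0.516
p-value = 0.6088

Since p-value > α = 0.01, we fail to reject H₀.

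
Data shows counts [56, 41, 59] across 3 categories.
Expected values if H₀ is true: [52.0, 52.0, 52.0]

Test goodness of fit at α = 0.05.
Chi-square goodness of fit test:
H₀: observed counts match expected distribution
H₁: observed counts differ from expected distribution
df = k - 1 = 2
χ² = Σ(O - E)²/E
   = (56 - 52.0)²/52.0 + (41 - 52.0)²/52.0 + (59 - 52.0)²/52.0
   = 0.308 + 2.327 + 0.942
   = 3.58
p-value = 0.1672

Since p-value > α = 0.05, we fail to reject H₀.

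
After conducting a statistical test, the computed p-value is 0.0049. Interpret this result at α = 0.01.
Since p = 0.0049 < α = 0.01, reject H₀.
There is sufficient evidence to reject the null hypothesis; the result is statistically significant at the 0.01 level.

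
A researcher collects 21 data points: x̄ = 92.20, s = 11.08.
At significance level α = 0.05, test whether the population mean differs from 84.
One-sample t-test:
H₀: μ = 84
H₁: μ ≠ 84
df = n - 1 = 20
t = (x̄ - μ₀) / (s/√n) = (92.20 - 84) / (11.08/√21) = 3.391
p-value = 0.0029

Since p-value < α = 0.05, we reject H₀.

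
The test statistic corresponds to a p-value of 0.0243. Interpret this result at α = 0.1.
Since p = 0.0243 < α = 0.1, reject H₀.
There is sufficient evidence to reject the null hypothesis; the result is statistically significant at the 0.1 level.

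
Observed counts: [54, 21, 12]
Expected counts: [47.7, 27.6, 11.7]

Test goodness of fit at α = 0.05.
Chi-square goodness of fit test:
H₀: observed counts match expected distribution
H₁: observed counts differ from expected distribution
df = k - 1 = 2
χ² = Σ(O - E)²/E
   = (54 - 47.7)²/47.7 + (21 - 27.6)²/27.6 + (12 - 11.7)²/11.7
   = 0.832 + 1.578 + 0.008
   = 2.42
p-value = 0.2985

Since p-value > α = 0.05, we fail to reject H₀.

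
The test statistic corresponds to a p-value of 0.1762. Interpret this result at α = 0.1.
Since p = 0.1762 > α = 0.1, fail to reject H₀.
There is insufficient evidence to reject the null hypothesis; the result is not statistically significant at the 0.1 level.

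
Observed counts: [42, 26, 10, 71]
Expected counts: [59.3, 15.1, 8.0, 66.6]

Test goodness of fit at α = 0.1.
Chi-square goodness of fit test:
H₀: observed counts match expected distribution
H₁: observed counts differ from expected distribution
df = k - 1 = 3
χ² = Σ(O - E)²/E
   = (42 - 59.3)²/59.3 + (26 - 15.1)²/15.1 + (10 - 8.0)²/8.0 + (71 - 66.6)²/66.6
   = 5.047 + 7.868 + 0.500 + 0.291
   = 13.71
p-value = 0.0033

Since p-value < α = 0.1, we reject H₀.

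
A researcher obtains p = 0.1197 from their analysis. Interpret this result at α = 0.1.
Since p = 0.1197 > α = 0.1, fail to reject H₀.
There is insufficient evidence to reject the null hypothesis; the result is not statistically significant at the 0.1 level.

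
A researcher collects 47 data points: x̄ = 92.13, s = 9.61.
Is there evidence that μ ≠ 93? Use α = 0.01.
One-sample t-test:
H₀: μ = 93
H₁: μ ≠ 93
df = n - 1 = 46
t = (x̄ - μ₀) / (s/√n) = (92.13 - 93) / (9.61/√47) = -0.621
p-value = 0.5379

Since p-value > α = 0.01, we fail to reject H₀.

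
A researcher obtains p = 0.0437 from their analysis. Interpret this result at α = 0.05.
Since p = 0.0437 < α = 0.05, reject H₀.
There is sufficient evidence to reject the null hypothesis; the result is statistically significant at the 0.05 level.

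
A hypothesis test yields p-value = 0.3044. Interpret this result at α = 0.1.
Since p = 0.3044 > α = 0.1, fail to reject H₀.
There is insufficient evidence to reject the null hypothesis; the result is not statistically significant at the 0.1 level.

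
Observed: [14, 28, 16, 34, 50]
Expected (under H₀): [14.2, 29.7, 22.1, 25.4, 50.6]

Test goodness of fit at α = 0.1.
Chi-square goodness of fit test:
H₀: observed counts match expected distribution
H₁: observed counts differ from expected distribution
df = k - 1 = 4
χ² = Σ(O - E)²/E
   = (14 - 14.2)²/14.2 + (28 - 29.7)²/29.7 + (16 - 22.1)²/22.1 + (34 - 25.4)²/25.4 + (50 - 50.6)²/50.6
   = 0.003 + 0.097 + 1.684 + 2.912 + 0.007
   = 4.70
p-value = 0.3192

Since p-value > α = 0.1, we fail to reject H₀.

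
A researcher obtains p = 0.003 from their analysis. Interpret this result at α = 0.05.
Since p = 0.003 < α = 0.05, reject H₀.
There is sufficient evidence to reject the null hypothesis; the result is statistically significant at the 0.05 level.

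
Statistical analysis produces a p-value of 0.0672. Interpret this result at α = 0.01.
Since p = 0.0672 > α = 0.01, fail to reject H₀.
There is insufficient evidence to reject the null hypothesis; the result is not statistically significant at the 0.01 level.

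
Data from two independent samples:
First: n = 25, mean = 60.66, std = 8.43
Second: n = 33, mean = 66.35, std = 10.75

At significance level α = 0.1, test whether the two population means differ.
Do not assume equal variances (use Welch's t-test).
Welch's two-sample t-test:
H₀: μ₁ = μ₂
H₁: μ₁ ≠ μ₂
s₁²/n₁ = 8.43²/25 = 2.8426,  s₂²/n₂ = 10.75²/33 = 3.5019
SE = √(s₁²/n₁ + s₂²/n₂) = √(2.8426 + 3.5019) = 2.5188
df (Welch-Satterthwaite) = (s₁²/n₁ + s₂²/n₂)² / [(s₁²/n₁)²/(n₁-1) + (s₂²/n₂)²/(n₂-1)] ≈ 55.91
t = (x̄₁ - x̄₂) / SE = (60.66 - 66.35) / 2.5188 = -5.69 / 2.5188 = -2.259
p-value = 0.0278

Since p-value < α = 0.1, we reject H₀.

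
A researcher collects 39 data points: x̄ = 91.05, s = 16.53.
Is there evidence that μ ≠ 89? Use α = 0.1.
One-sample t-test:
H₀: μ = 89
H₁: μ ≠ 89
df = n - 1 = 38
t = (x̄ - μ₀) / (s/√n) = (91.05 - 89) / (16.53/√39) = 0.774
p-value = 0.4434

Since p-value > α = 0.1, we fail to reject H₀.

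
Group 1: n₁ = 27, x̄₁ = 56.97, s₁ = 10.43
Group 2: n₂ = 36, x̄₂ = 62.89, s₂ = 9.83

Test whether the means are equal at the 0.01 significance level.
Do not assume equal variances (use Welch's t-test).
Welch's two-sample t-test:
H₀: μ₁ = μ₂
H₁: μ₁ ≠ μ₂
s₁²/n₁ = 10.43²/27 = 4.0291,  s₂²/n₂ = 9.83²/36 = 2.6841
SE = √(s₁²/n₁ + s₂²/n₂) = √(4.0291 + 2.6841) = 2.5910
df (Welch-Satterthwaite) = (s₁²/n₁ + s₂²/n₂)² / [(s₁²/n₁)²/(n₁-1) + (s₂²/n₂)²/(n₂-1)] ≈ 54.28
t = (x̄₁ - x̄₂) / SE = (56.97 - 62.89) / 2.5910 = -5.92 / 2.5910 = -2.285
p-value = 0.0263

Since p-value > α = 0.01, we fail to reject H₀.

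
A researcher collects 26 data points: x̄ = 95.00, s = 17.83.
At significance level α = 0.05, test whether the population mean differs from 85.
One-sample t-test:
H₀: μ = 85
H₁: μ ≠ 85
df = n - 1 = 25
t = (x̄ - μ₀) / (s/√n) = (95.00 - 85) / (17.83/√26) = 2.860
p-value = 0.0084

Since p-value < α = 0.05, we reject H₀.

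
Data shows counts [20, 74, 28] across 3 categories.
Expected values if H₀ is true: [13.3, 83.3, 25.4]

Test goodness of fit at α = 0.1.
Chi-square goodness of fit test:
H₀: observed counts match expected distribution
H₁: observed counts differ from expected distribution
df = k - 1 = 2
χ² = Σ(O - E)²/E
   = (20 - 13.3)²/13.3 + (74 - 83.3)²/83.3 + (28 - 25.4)²/25.4
   = 3.375 + 1.038 + 0.266
   = 4.68
p-value = 0.0963

Since p-value < α = 0.1, we reject H₀.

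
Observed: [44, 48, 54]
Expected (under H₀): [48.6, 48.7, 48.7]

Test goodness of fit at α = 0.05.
Chi-square goodness of fit test:
H₀: observed counts match expected distribution
H₁: observed counts differ from expected distribution
df = k - 1 = 2
χ² = Σ(O - E)²/E
   = (44 - 48.6)²/48.6 + (48 - 48.7)²/48.7 + (54 - 48.7)²/48.7
   = 0.435 + 0.010 + 0.577
   = 1.02
p-value = 0.5998

Since p-value > α = 0.05, we fail to reject H₀.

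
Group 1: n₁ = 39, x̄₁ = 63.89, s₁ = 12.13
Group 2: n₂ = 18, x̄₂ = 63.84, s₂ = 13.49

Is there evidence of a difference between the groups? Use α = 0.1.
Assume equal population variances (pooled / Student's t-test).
Student's two-sample t-test (equal variances):
H₀: μ₁ = μ₂
H₁: μ₁ ≠ μ₂
df = n₁ + n₂ - 2 = 55
Pooled variance s_p² = [(n₁-1)s₁² + (n₂-1)s₂²] / (n₁ + n₂ - 2) = [(38)(12.13²) + (17)(13.49²)] / 55 = 157.9066
SE = √(s_p²(1/n₁ + 1/n₂)) = √(157.9066 × (1/39 + 1/18)) = 3.5807
t = (x̄₁ - x̄₂) / SE = (63.89 - 63.84) / 3.5807 = 0.05 / 3.5807 = 0.014
p-value = 0.9889

Since p-value > α = 0.1, we fail to reject H₀.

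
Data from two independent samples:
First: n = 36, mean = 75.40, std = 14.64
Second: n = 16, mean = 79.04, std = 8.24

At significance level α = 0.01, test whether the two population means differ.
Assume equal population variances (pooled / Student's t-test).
Student's two-sample t-test (equal variances):
H₀: μ₁ = μ₂
H₁: μ₁ ≠ μ₂
df = n₁ + n₂ - 2 = 50
Pooled variance s_p² = [(n₁-1)s₁² + (n₂-1)s₂²] / (n₁ + n₂ - 2) = [(35)(14.64²) + (15)(8.24²)] / 50 = 170.4000
SE = √(s_p²(1/n₁ + 1/n₂)) = √(170.4000 × (1/36 + 1/16)) = 3.9222
t = (x̄₁ - x̄₂) / SE = (75.40 - 79.04) / 3.9222 = -3.64 / 3.9222 = -0.928
p-value = 0.3578

Since p-value > α = 0.01, we fail to reject H₀.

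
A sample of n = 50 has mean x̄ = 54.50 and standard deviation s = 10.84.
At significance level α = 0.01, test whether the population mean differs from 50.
One-sample t-test:
H₀: μ = 50
H₁: μ ≠ 50
df = n - 1 = 49
t = (x̄ - μ₀) / (s/√n) = (54.50 - 50) / (10.84/√50) = 2.935
p-value = 0.0051

Since p-value < α = 0.01, we reject H₀.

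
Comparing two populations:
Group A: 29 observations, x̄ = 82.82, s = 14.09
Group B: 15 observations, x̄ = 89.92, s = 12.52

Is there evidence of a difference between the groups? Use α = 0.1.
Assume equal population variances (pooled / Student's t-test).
Student's two-sample t-test (equal variances):
H₀: μ₁ = μ₂
H₁: μ₁ ≠ μ₂
df = n₁ + n₂ - 2 = 42
Pooled variance s_p² = [(n₁-1)s₁² + (n₂-1)s₂²] / (n₁ + n₂ - 2) = [(28)(14.09²) + (14)(12.52²)] / 42 = 184.6022
SE = √(s_p²(1/n₁ + 1/n₂)) = √(184.6022 × (1/29 + 1/15)) = 4.3212
t = (x̄₁ - x̄₂) / SE = (82.82 - 89.92) / 4.3212 = -7.10 / 4.3212 = -1.643
p-value = 0.1078

Since p-value > α = 0.1, we fail to reject H₀.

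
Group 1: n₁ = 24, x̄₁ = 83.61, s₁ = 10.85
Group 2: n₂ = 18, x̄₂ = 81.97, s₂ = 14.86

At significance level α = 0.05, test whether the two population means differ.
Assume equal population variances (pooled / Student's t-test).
Student's two-sample t-test (equal variances):
H₀: μ₁ = μ₂
H₁: μ₁ ≠ μ₂
df = n₁ + n₂ - 2 = 40
Pooled variance s_p² = [(n₁-1)s₁² + (n₂-1)s₂²] / (n₁ + n₂ - 2) = [(23)(10.85²) + (17)(14.86²)] / 40 = 161.5388
SE = √(s_p²(1/n₁ + 1/n₂)) = √(161.5388 × (1/24 + 1/18)) = 3.9630
t = (x̄₁ - x̄₂) / SE = (83.61 - 81.97) / 3.9630 = 1.64 / 3.9630 = 0.414
p-value = 0.6812

Since p-value > α = 0.05, we fail to reject H₀.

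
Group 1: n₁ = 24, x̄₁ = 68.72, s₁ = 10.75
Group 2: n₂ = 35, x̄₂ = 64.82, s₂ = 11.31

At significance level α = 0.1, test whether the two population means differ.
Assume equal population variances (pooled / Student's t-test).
Student's two-sample t-test (equal variances):
H₀: μ₁ = μ₂
H₁: μ₁ ≠ μ₂
df = n₁ + n₂ - 2 = 57
Pooled variance s_p² = [(n₁-1)s₁² + (n₂-1)s₂²] / (n₁ + n₂ - 2) = [(23)(10.75²) + (34)(11.31²)] / 57 = 122.9313
SE = √(s_p²(1/n₁ + 1/n₂)) = √(122.9313 × (1/24 + 1/35)) = 2.9384
t = (x̄₁ - x̄₂) / SE = (68.72 - 64.82) / 2.9384 = 3.90 / 2.9384 = 1.327
p-value = 0.1897

Since p-value > α = 0.1, we fail to reject H₀.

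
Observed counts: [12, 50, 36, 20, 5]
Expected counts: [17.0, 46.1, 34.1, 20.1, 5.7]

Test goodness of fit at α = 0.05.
Chi-square goodness of fit test:
H₀: observed counts match expected distribution
H₁: observed counts differ from expected distribution
df = k - 1 = 4
χ² = Σ(O - E)²/E
   = (12 - 17.0)²/17.0 + (50 - 46.1)²/46.1 + (36 - 34.1)²/34.1 + (20 - 20.1)²/20.1 + (5 - 5.7)²/5.7
   = 1.471 + 0.330 + 0.106 + 0.000 + 0.086
   = 1.99
p-value = 0.7371

Since p-value > α = 0.05, we fail to reject H₀.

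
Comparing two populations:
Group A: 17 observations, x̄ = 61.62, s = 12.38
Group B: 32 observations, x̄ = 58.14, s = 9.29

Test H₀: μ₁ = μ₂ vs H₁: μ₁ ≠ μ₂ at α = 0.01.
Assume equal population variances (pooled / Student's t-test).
Student's two-sample t-test (equal variances):
H₀: μ₁ = μ₂
H₁: μ₁ ≠ μ₂
df = n₁ + n₂ - 2 = 47
Pooled variance s_p² = [(n₁-1)s₁² + (n₂-1)s₂²] / (n₁ + n₂ - 2) = [(16)(12.38²) + (31)(9.29²)] / 47 = 109.0991
SE = √(s_p²(1/n₁ + 1/n₂)) = √(109.0991 × (1/17 + 1/32)) = 3.1348
t = (x̄₁ - x̄₂) / SE = (61.62 - 58.14) / 3.1348 = 3.48 / 3.1348 = 1.110
p-value = 0.2726

Since p-value > α = 0.01, we fail to reject H₀.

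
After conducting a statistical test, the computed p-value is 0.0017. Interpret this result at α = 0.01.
Since p = 0.0017 < α = 0.01, reject H₀.
There is sufficient evidence to reject the null hypothesis; the result is statistically significant at the 0.01 level.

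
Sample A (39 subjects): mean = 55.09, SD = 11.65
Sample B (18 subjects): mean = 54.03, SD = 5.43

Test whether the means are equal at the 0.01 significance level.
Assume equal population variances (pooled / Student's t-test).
Student's two-sample t-test (equal variances):
H₀: μ₁ = μ₂
H₁: μ₁ ≠ μ₂
df = n₁ + n₂ - 2 = 55
Pooled variance s_p² = [(n₁-1)s₁² + (n₂-1)s₂²] / (n₁ + n₂ - 2) = [(38)(11.65²) + (17)(5.43²)] / 55 = 102.8854
SE = √(s_p²(1/n₁ + 1/n₂)) = √(102.8854 × (1/39 + 1/18)) = 2.8903
t = (x̄₁ - x̄₂) / SE = (55.09 - 54.03) / 2.8903 = 1.06 / 2.8903 = 0.367
p-value = 0.7152

Since p-value > α = 0.01, we fail to reject H₀.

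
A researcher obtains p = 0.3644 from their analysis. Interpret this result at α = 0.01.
Since p = 0.3644 > α = 0.01, fail to reject H₀.
There is insufficient evidence to reject the null hypothesis; the result is not statistically significant at the 0.01 level.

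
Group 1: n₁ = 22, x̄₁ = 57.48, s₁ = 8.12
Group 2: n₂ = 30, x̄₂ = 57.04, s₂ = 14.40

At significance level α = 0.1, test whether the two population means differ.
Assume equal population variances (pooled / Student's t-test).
Student's two-sample t-test (equal variances):
H₀: μ₁ = μ₂
H₁: μ₁ ≠ μ₂
df = n₁ + n₂ - 2 = 50
Pooled variance s_p² = [(n₁-1)s₁² + (n₂-1)s₂²] / (n₁ + n₂ - 2) = [(21)(8.12²) + (29)(14.40²)] / 50 = 147.9612
SE = √(s_p²(1/n₁ + 1/n₂)) = √(147.9612 × (1/22 + 1/30)) = 3.4143
t = (x̄₁ - x̄₂) / SE = (57.48 - 57.04) / 3.4143 = 0.44 / 3.4143 = 0.129
p-value = 0.8980

Since p-value > α = 0.1, we fail to reject H₀.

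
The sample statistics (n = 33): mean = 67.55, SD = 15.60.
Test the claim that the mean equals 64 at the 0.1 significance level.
One-sample t-test:
H₀: μ = 64
H₁: μ ≠ 64
df = n - 1 = 32
t = (x̄ - μ₀) / (s/√n) = (67.55 - 64) / (15.60/√33) = 1.307
p-value = 0.2004

Since p-value > α = 0.1, we fail to reject H₀.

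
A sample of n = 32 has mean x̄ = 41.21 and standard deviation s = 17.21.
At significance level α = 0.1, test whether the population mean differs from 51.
One-sample t-test:
H₀: μ = 51
H₁: μ ≠ 51
df = n - 1 = 31
t = (x̄ - μ₀) / (s/√n) = (41.21 - 51) / (17.21/√32) = -3.218
p-value = 0.0030

Since p-value < α = 0.1, we reject H₀.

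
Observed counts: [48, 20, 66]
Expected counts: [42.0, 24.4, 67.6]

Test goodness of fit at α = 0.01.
Chi-square goodness of fit test:
H₀: observed counts match expected distribution
H₁: observed counts differ from expected distribution
df = k - 1 = 2
χ² = Σ(O - E)²/E
   = (48 - 42.0)²/42.0 + (20 - 24.4)²/24.4 + (66 - 67.6)²/67.6
   = 0.857 + 0.793 + 0.038
   = 1.69
p-value = 0.4299

Since p-value > α = 0.01, we fail to reject H₀.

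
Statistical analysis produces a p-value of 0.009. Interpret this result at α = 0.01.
Since p = 0.009 < α = 0.01, reject H₀.
There is sufficient evidence to reject the null hypothesis; the result is statistically significant at the 0.01 level.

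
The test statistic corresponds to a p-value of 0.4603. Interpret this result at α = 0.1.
Since p = 0.4603 > α = 0.1, fail to reject H₀.
There is insufficient evidence to reject the null hypothesis; the result is not statistically significant at the 0.1 level.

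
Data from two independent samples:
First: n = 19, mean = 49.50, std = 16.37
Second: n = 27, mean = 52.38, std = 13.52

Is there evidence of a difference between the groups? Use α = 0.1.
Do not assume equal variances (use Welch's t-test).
Welch's two-sample t-test:
H₀: μ₁ = μ₂
H₁: μ₁ ≠ μ₂
s₁²/n₁ = 16.37²/19 = 14.1040,  s₂²/n₂ = 13.52²/27 = 6.7700
SE = √(s₁²/n₁ + s₂²/n₂) = √(14.1040 + 6.7700) = 4.5688
df (Welch-Satterthwaite) = (s₁²/n₁ + s₂²/n₂)² / [(s₁²/n₁)²/(n₁-1) + (s₂²/n₂)²/(n₂-1)] ≈ 34.00
t = (x̄₁ - x̄₂) / SE = (49.50 - 52.38) / 4.5688 = -2.88 / 4.5688 = -0.630
p-value = 0.5327

Since p-value > α = 0.1, we fail to reject H₀.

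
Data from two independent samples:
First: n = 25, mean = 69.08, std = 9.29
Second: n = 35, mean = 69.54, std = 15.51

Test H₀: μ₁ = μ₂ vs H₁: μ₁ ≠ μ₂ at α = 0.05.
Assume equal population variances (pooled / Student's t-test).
Student's two-sample t-test (equal variances):
H₀: μ₁ = μ₂
H₁: μ₁ ≠ μ₂
df = n₁ + n₂ - 2 = 58
Pooled variance s_p² = [(n₁-1)s₁² + (n₂-1)s₂²] / (n₁ + n₂ - 2) = [(24)(9.29²) + (34)(15.51²)] / 58 = 176.7300
SE = √(s_p²(1/n₁ + 1/n₂)) = √(176.7300 × (1/25 + 1/35)) = 3.4812
t = (x̄₁ - x̄₂) / SE = (69.08 - 69.54) / 3.4812 = -0.46 / 3.4812 = -0.132
p-value = 0.8953

Since p-value > α = 0.05, we fail to reject H₀.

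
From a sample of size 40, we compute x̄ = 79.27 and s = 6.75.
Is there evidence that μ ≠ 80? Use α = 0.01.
One-sample t-test:
H₀: μ = 80
H₁: μ ≠ 80
df = n - 1 = 39
t = (x̄ - μ₀) / (s/√n) = (79.27 - 80) / (6.75/√40) = -0.684
p-value = 0.4980

Since p-value > α = 0.01, we fail to reject H₀.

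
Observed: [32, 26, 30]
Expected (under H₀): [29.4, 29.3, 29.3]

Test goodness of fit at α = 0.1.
Chi-square goodness of fit test:
H₀: observed counts match expected distribution
H₁: observed counts differ from expected distribution
df = k - 1 = 2
χ² = Σ(O - E)²/E
   = (32 - 29.4)²/29.4 + (26 - 29.3)²/29.3 + (30 - 29.3)²/29.3
   = 0.230 + 0.372 + 0.017
   = 0.62
p-value = 0.7341

Since p-value > α = 0.1, we fail to reject H₀.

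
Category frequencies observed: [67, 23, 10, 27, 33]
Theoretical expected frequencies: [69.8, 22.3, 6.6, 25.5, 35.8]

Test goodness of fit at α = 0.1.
Chi-square goodness of fit test:
H₀: observed counts match expected distribution
H₁: observed counts differ from expected distribution
df = k - 1 = 4
χ² = Σ(O - E)²/E
   = (67 - 69.8)²/69.8 + (23 - 22.3)²/22.3 + (10 - 6.6)²/6.6 + (27 - 25.5)²/25.5 + (33 - 35.8)²/35.8
   = 0.112 + 0.022 + 1.752 + 0.088 + 0.219
   = 2.19
p-value = 0.7003

Since p-value > α = 0.1, we fail to reject H₀.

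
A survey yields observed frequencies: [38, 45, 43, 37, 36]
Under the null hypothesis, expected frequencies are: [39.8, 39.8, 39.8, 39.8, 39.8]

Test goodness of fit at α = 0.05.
Chi-square goodness of fit test:
H₀: observed counts match expected distribution
H₁: observed counts differ from expected distribution
df = k - 1 = 4
χ² = Σ(O - E)²/E
   = (38 - 39.8)²/39.8 + (45 - 39.8)²/39.8 + (43 - 39.8)²/39.8 + (37 - 39.8)²/39.8 + (36 - 39.8)²/39.8
   = 0.081 + 0.679 + 0.257 + 0.197 + 0.363
   = 1.58
p-value = 0.8128

Since p-value > α = 0.05, we fail to reject H₀.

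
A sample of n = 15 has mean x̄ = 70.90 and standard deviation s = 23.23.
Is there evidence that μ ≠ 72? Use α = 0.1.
One-sample t-test:
H₀: μ = 72
H₁: μ ≠ 72
df = n - 1 = 14
t = (x̄ - μ₀) / (s/√n) = (70.90 - 72) / (23.23/√15) = -0.183
p-value = 0.8571

Since p-value > α = 0.1, we fail to reject H₀.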